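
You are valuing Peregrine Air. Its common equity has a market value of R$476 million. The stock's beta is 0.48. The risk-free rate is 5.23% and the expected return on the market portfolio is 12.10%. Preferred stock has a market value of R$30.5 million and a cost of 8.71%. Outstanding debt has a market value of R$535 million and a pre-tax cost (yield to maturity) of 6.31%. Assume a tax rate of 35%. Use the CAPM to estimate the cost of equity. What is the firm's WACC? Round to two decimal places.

6.26%

Market risk premium = 12.1% − 5.23% = 6.87%.
Cost of equity via CAPM: Re = 5.23% + 0.48 × 6.87% = 8.5276%.
Total capital V = 476 + 30.5 + 535 = 1041.5.
Equity: weight = 476/1041.5 = 0.4570; cost = 8.5276%.
Preferred: weight = 30.5/1041.5 = 0.0293; cost = 8.71%.
Debt: weight = 535/1041.5 = 0.5137; after-tax cost = 6.31% × (1 − 35%) = 4.1015%.
WACC = 0.4570 × 8.5276% + 0.0293 × 8.7100% + 0.5137 × 4.1015% = 6.2593%.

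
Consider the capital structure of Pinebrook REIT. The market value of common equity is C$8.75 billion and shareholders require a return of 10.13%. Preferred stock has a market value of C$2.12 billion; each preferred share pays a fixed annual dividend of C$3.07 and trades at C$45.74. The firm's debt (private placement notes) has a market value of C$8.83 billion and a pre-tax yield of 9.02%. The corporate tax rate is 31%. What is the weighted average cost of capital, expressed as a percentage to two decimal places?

8.01%

Cost of preferred: Rp = 3.07 / 45.74 = 6.7118%.
Total capital V = 8.75 + 2.12 + 8.83 = 19.7.
Equity: weight = 8.75/19.7 = 0.4442; cost = 10.13%.
Preferred: weight = 2.12/19.7 = 0.1076; cost = 6.7118%.
Private placement notes: weight = 8.83/19.7 = 0.4482; after-tax cost = 9.02% × (1 − 31%) = 6.2238%.
WACC = 0.4442 × 10.1300% + 0.1076 × 6.7118% + 0.4482 × 6.2238% = 8.0113%.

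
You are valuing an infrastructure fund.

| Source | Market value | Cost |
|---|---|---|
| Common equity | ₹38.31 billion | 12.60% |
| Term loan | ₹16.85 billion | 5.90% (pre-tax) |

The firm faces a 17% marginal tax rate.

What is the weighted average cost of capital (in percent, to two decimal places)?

Total capital V = 38.31 + 16.85 = 55.16.
Equity: weight = 38.31/55.16 = 0.6945; cost = 12.6%.
Term loan: weight = 16.85/55.16 = 0.3055; after-tax cost = 5.9% × (1 − 17%) = 4.8970%.
WACC = 0.6945 × 12.6000% + 0.3055 × 4.8970% = 10.2469%.

10.25%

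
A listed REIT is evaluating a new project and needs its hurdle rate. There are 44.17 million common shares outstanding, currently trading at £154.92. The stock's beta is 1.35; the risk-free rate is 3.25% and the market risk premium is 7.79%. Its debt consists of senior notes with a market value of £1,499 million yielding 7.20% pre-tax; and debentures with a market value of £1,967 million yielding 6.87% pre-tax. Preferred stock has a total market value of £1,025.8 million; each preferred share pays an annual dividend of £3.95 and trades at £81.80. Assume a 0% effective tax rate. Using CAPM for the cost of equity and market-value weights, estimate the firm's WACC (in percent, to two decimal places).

Cost of equity via CAPM: Re = 3.25% + 1.35 × 7.79% = 13.7665%.
Cost of preferred: Rp = 3.95 / 81.8 = 4.8289%.
Market value of equity E = 154.92 × 44.17m = 6842.8164m.
Total capital V = 6842.8164 + 1025.8 + 1499 + 1967 = 11334.6164.
Equity: weight = 6842.8164/11334.6164 = 0.6037; cost = 13.7665%.
Preferred: weight = 1025.8/11334.6164 = 0.0905; cost = 4.8289%.
Senior notes: weight = 1499/11334.6164 = 0.1322; after-tax cost = 7.2% × (1 − 0%) = 7.2000%.
Debentures: weight = 1967/11334.6164 = 0.1735; after-tax cost = 6.87% × (1 − 0%) = 6.8700%.
WACC = 0.6037 × 13.7665% + 0.0905 × 4.8289% + 0.1322 × 7.2000% + 0.1735 × 6.8700% = 10.8924%.

10.89%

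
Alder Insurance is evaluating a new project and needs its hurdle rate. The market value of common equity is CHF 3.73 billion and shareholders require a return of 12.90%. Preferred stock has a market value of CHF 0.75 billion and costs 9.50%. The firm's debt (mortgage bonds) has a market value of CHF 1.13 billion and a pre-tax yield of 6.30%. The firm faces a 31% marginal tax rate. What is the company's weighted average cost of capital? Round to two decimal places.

Total capital V = 3.73 + 0.75 + 1.13 = 5.61.
Equity: weight = 3.73/5.61 = 0.6649; cost = 12.9%.
Preferred: weight = 0.75/5.61 = 0.1337; cost = 9.5%.
Mortgage bonds: weight = 1.13/5.61 = 0.2014; after-tax cost = 6.3% × (1 − 31%) = 4.3470%.
WACC = 0.6649 × 12.9000% + 0.1337 × 9.5000% + 0.2014 × 4.3470% = 10.7227%.

10.72%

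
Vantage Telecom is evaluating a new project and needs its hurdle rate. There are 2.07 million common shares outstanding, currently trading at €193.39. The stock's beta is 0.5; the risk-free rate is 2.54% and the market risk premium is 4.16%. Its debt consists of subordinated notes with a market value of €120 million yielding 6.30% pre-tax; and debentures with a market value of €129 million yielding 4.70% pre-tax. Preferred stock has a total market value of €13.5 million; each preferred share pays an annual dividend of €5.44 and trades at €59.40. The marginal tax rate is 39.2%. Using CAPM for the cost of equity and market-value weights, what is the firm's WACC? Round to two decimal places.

4.23%

Cost of equity via CAPM: Re = 2.54% + 0.5 × 4.16% = 4.6200%.
Cost of preferred: Rp = 5.44 / 59.4 = 9.1582%.
Market value of equity E = 193.39 × 2.07m = 400.3173m.
Total capital V = 400.3173 + 13.5 + 120 + 129 = 662.8173.
Equity: weight = 400.3173/662.8173 = 0.6040; cost = 4.62%.
Preferred: weight = 13.5/662.8173 = 0.0204; cost = 9.1582%.
Subordinated notes: weight = 120/662.8173 = 0.1810; after-tax cost = 6.3% × (1 − 39.2%) = 3.8304%.
Debentures: weight = 129/662.8173 = 0.1946; after-tax cost = 4.7% × (1 − 39.2%) = 2.8576%.
WACC = 0.6040 × 4.6200% + 0.0204 × 9.1582% + 0.1810 × 3.8304% + 0.1946 × 2.8576% = 4.2265%.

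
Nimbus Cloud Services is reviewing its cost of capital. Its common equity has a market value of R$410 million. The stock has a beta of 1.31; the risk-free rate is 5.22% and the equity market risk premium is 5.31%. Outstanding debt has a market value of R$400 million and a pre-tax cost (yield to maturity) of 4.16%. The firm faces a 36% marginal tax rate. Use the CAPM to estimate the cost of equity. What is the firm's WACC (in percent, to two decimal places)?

Cost of equity via CAPM: Re = 5.22% + 1.31 × 5.31% = 12.1761%.
Total capital V = 410 + 400 = 810.
Equity: weight = 410/810 = 0.5062; cost = 12.1761%.
Debt: weight = 400/810 = 0.4938; after-tax cost = 4.16% × (1 − 36%) = 2.6624%.
WACC = 0.5062 × 12.1761% + 0.4938 × 2.6624% = 7.4780%.

7.48%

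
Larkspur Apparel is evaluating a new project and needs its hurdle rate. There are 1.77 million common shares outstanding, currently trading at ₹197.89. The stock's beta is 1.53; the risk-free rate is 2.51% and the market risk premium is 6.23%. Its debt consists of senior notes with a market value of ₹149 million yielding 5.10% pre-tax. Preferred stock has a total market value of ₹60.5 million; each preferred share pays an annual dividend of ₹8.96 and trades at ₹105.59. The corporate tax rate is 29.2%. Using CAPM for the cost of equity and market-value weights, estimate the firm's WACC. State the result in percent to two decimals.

Cost of equity via CAPM: Re = 2.51% + 1.53 × 6.23% = 12.0419%.
Cost of preferred: Rp = 8.96 / 105.59 = 8.4857%.
Market value of equity E = 197.89 × 1.77m = 350.2653m.
Total capital V = 350.2653 + 60.5 + 149 = 559.7653.
Equity: weight = 350.2653/559.7653 = 0.6257; cost = 12.0419%.
Preferred: weight = 60.5/559.7653 = 0.1081; cost = 8.4857%.
Senior notes: weight = 149/559.7653 = 0.2662; after-tax cost = 5.1% × (1 − 29.2%) = 3.6108%.
WACC = 0.6257 × 12.0419% + 0.1081 × 8.4857% + 0.2662 × 3.6108% = 9.4133%.

9.41%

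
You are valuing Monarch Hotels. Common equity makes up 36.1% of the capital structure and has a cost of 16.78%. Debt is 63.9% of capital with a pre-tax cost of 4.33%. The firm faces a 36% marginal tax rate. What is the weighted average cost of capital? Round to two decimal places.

7.83%

After-tax cost of debt = 4.33% × (1 − 36%) = 2.7712%.
WACC = 0.361 × 16.7800% + 0.639 × 2.7712% = 7.8284%.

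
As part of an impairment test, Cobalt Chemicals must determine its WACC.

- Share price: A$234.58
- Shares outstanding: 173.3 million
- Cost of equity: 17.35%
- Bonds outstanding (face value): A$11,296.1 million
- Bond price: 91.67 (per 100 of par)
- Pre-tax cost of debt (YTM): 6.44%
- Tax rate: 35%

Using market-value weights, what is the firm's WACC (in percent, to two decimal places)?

Market value of equity E = 234.58 × 173.3m = 40652.714m. Market value of debt D = 11296.1m × 91.67/100 = 10355.13487m.
Total capital V = 40652.714 + 10355.13487 = 51007.84887.
Equity: weight = 40652.714/51007.84887 = 0.7970; cost = 17.35%.
Bonds outstanding: weight = 10355.13487/51007.84887 = 0.2030; after-tax cost = 6.44% × (1 − 35%) = 4.1860%.
WACC = 0.7970 × 17.3500% + 0.2030 × 4.1860% = 14.6776%.

14.68%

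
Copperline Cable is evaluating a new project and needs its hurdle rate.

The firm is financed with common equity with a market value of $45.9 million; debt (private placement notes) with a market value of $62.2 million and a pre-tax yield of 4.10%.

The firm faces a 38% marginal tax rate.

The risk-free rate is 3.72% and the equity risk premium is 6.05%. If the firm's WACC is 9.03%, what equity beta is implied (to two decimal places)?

Total capital V = 45.9 + 62.2 = 108.1.
Equity weight = 45.9/108.1 = 0.4246.
Private placement notes weight = 62.2/108.1 = 0.5754.
Debt contribution = 0.5754 × 4.1% × (1 − 38%) = 1.4626%.
Required equity contribution = 9.03% − 1.4626% = 7.5674%  ⇒  Re = 17.8220%.
CAPM: 17.8220% = 3.72% + β × 6.05%  ⇒  β = 2.3309.

2.33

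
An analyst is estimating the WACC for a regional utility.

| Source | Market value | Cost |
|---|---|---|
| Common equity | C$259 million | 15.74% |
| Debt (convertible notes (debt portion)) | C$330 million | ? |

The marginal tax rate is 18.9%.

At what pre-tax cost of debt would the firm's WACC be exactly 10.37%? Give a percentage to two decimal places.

7.59%

Total capital V = 259 + 330 = 589.
Equity weight = 259/589 = 0.4397.
Convertible notes (debt portion) weight = 330/589 = 0.5603.
Equity contribution = 0.4397 × 15.74% = 6.9213%.
Remaining for debt = 10.37% − 6.9213% = 3.4487%.
Rd × (1 − 18.9%) × 0.5603 = 3.4487%  ⇒  Rd = 7.5898%.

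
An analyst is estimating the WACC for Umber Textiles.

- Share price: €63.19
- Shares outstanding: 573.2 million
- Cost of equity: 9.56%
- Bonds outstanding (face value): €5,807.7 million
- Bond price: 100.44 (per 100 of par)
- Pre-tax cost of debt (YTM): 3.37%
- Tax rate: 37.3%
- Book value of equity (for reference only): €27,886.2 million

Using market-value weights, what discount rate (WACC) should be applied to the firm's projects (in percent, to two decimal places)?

Market value of equity E = 63.19 × 573.2m = 36220.508m. Market value of debt D = 5807.7m × 100.44/100 = 5833.25388m.
Total capital V = 36220.508 + 5833.25388 = 42053.76188.
Equity: weight = 36220.508/42053.76188 = 0.8613; cost = 9.56%.
Bonds outstanding: weight = 5833.25388/42053.76188 = 0.1387; after-tax cost = 3.37% × (1 − 37.3%) = 2.1130%.
WACC = 0.8613 × 9.5600% + 0.1387 × 2.1130% = 8.5270%.

8.53%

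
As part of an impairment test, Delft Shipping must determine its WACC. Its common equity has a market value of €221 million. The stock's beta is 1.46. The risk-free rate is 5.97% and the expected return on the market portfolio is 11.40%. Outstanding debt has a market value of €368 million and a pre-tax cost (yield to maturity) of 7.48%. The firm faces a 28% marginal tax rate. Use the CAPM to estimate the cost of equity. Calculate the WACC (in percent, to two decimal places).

8.58%

Market risk premium = 11.4% − 5.97% = 5.43%.
Cost of equity via CAPM: Re = 5.97% + 1.46 × 5.43% = 13.8978%.
Total capital V = 221 + 368 = 589.
Equity: weight = 221/589 = 0.3752; cost = 13.8978%.
Debt: weight = 368/589 = 0.6248; after-tax cost = 7.48% × (1 − 28%) = 5.3856%.
WACC = 0.3752 × 13.8978% + 0.6248 × 5.3856% = 8.5795%.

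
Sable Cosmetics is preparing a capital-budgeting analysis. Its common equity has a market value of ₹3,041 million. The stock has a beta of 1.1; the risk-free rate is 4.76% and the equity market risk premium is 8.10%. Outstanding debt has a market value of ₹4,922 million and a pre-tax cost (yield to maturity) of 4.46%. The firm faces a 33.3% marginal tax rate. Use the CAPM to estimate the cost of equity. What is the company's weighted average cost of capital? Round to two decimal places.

Cost of equity via CAPM: Re = 4.76% + 1.1 × 8.1% = 13.6700%.
Total capital V = 3041 + 4922 = 7963.
Equity: weight = 3041/7963 = 0.3819; cost = 13.67%.
Debt: weight = 4922/7963 = 0.6181; after-tax cost = 4.46% × (1 − 33.3%) = 2.9748%.
WACC = 0.3819 × 13.6700% + 0.6181 × 2.9748% = 7.0592%.

7.06%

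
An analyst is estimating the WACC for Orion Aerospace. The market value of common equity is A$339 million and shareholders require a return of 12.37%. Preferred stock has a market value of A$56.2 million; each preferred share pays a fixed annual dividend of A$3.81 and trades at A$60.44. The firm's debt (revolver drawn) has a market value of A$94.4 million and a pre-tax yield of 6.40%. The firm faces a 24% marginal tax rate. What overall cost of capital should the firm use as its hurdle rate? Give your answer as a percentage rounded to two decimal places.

Cost of preferred: Rp = 3.81 / 60.44 = 6.3038%.
Total capital V = 339 + 56.2 + 94.4 = 489.6.
Equity: weight = 339/489.6 = 0.6924; cost = 12.37%.
Preferred: weight = 56.2/489.6 = 0.1148; cost = 6.3038%.
Revolver drawn: weight = 94.4/489.6 = 0.1928; after-tax cost = 6.4% × (1 − 24%) = 4.8640%.
WACC = 0.6924 × 12.3700% + 0.1148 × 6.3038% + 0.1928 × 4.8640% = 10.2264%.

10.23%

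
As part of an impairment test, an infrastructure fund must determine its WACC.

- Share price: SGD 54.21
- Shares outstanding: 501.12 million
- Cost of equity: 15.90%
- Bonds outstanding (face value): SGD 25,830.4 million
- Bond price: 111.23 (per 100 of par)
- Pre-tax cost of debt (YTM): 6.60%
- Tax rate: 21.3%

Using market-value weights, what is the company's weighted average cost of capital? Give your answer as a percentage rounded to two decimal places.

10.40%

Market value of equity E = 54.21 × 501.12m = 27165.7152m. Market value of debt D = 25830.4m × 111.23/100 = 28731.15392m.
Total capital V = 27165.7152 + 28731.15392 = 55896.86912.
Equity: weight = 27165.7152/55896.86912 = 0.4860; cost = 15.9%.
Bonds outstanding: weight = 28731.15392/55896.86912 = 0.5140; after-tax cost = 6.6% × (1 − 21.3%) = 5.1942%.
WACC = 0.4860 × 15.9000% + 0.5140 × 5.1942% = 10.3972%.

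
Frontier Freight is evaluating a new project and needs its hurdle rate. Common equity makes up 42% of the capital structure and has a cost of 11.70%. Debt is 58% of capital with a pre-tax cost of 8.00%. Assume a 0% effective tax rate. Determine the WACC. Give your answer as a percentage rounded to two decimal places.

9.55%

After-tax cost of debt = 8% × (1 − 0%) = 8.0000%.
WACC = 0.420 × 11.7000% + 0.580 × 8.0000% = 9.5540%.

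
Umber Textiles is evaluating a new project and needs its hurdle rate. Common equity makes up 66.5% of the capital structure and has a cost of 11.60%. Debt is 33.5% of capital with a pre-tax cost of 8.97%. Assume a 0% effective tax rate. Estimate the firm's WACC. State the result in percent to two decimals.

After-tax cost of debt = 8.97% × (1 − 0%) = 8.9700%.
WACC = 0.665 × 11.6000% + 0.335 × 8.9700% = 10.7190%.

10.72%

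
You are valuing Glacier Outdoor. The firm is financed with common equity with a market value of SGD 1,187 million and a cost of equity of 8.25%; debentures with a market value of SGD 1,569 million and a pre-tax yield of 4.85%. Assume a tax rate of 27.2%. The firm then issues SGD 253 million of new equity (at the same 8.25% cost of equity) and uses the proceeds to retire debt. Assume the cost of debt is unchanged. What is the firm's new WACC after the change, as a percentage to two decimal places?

6.00%

After the change:
Total capital V = 1440 + 1316 = 2756.
Equity: weight = 1440/2756 = 0.5225; cost = 8.25%.
Debentures: weight = 1316/2756 = 0.4775; after-tax cost = 4.85% × (1 − 27.2%) = 3.5308%.
WACC = 0.5225 × 8.2500% + 0.4775 × 3.5308% = 5.9966%.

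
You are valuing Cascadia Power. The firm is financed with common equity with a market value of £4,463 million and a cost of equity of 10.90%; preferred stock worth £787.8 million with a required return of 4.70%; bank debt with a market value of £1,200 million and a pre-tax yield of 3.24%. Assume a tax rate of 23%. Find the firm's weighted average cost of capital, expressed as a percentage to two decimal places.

Total capital V = 4463 + 787.8 + 1200 = 6450.8.
Equity: weight = 4463/6450.8 = 0.6919; cost = 10.9%.
Preferred: weight = 787.8/6450.8 = 0.1221; cost = 4.7%.
Bank debt: weight = 1200/6450.8 = 0.1860; after-tax cost = 3.24% × (1 − 23%) = 2.4948%.
WACC = 0.6919 × 10.9000% + 0.1221 × 4.7000% + 0.1860 × 2.4948% = 8.5793%.

8.58%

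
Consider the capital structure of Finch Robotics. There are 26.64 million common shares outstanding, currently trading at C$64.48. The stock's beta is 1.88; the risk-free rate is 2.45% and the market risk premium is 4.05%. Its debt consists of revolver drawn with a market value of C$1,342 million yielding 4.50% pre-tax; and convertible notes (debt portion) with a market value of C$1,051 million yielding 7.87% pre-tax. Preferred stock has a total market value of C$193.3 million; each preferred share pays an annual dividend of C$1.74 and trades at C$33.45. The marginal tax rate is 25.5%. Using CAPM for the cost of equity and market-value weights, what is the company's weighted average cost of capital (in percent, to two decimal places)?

6.73%

Cost of equity via CAPM: Re = 2.45% + 1.88 × 4.05% = 10.0640%.
Cost of preferred: Rp = 1.74 / 33.45 = 5.2018%.
Market value of equity E = 64.48 × 26.64m = 1717.7472m.
Total capital V = 1717.7472 + 193.3 + 1342 + 1051 = 4304.0472.
Equity: weight = 1717.7472/4304.0472 = 0.3991; cost = 10.064%.
Preferred: weight = 193.3/4304.0472 = 0.0449; cost = 5.2018%.
Revolver drawn: weight = 1342/4304.0472 = 0.3118; after-tax cost = 4.5% × (1 − 25.5%) = 3.3525%.
Convertible notes (debt portion): weight = 1051/4304.0472 = 0.2442; after-tax cost = 7.87% × (1 − 25.5%) = 5.8632%.
WACC = 0.3991 × 10.0640% + 0.0449 × 5.2018% + 0.3118 × 3.3525% + 0.2442 × 5.8632% = 6.7272%.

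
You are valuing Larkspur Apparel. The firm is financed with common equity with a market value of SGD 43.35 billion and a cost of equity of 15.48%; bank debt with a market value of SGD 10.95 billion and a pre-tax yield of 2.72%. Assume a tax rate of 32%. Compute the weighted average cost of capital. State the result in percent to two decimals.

12.73%

Total capital V = 43.35 + 10.95 = 54.3.
Equity: weight = 43.35/54.3 = 0.7983; cost = 15.48%.
Bank debt: weight = 10.95/54.3 = 0.2017; after-tax cost = 2.72% × (1 − 32%) = 1.8496%.
WACC = 0.7983 × 15.4800% + 0.2017 × 1.8496% = 12.7313%.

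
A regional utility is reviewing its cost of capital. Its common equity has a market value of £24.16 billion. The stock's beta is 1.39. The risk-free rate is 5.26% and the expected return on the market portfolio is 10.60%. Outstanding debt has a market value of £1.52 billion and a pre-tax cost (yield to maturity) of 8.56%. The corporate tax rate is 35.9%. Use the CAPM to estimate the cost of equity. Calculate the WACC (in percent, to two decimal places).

12.26%

Market risk premium = 10.6% − 5.26% = 5.34%.
Cost of equity via CAPM: Re = 5.26% + 1.39 × 5.34% = 12.6826%.
Total capital V = 24.16 + 1.52 = 25.68.
Equity: weight = 24.16/25.68 = 0.9408; cost = 12.6826%.
Debt: weight = 1.52/25.68 = 0.0592; after-tax cost = 8.56% × (1 − 35.9%) = 5.4870%.
WACC = 0.9408 × 12.6826% + 0.0592 × 5.4870% = 12.2567%.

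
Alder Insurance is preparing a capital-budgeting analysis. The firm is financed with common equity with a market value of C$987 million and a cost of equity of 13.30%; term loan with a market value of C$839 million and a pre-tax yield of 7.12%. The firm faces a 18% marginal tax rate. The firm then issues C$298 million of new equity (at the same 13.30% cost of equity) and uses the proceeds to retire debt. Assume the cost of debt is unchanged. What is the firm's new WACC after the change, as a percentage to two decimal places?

After the change:
Total capital V = 1285 + 541 = 1826.
Equity: weight = 1285/1826 = 0.7037; cost = 13.3%.
Term loan: weight = 541/1826 = 0.2963; after-tax cost = 7.12% × (1 − 18%) = 5.8384%.
WACC = 0.7037 × 13.3000% + 0.2963 × 5.8384% = 11.0893%.

11.09%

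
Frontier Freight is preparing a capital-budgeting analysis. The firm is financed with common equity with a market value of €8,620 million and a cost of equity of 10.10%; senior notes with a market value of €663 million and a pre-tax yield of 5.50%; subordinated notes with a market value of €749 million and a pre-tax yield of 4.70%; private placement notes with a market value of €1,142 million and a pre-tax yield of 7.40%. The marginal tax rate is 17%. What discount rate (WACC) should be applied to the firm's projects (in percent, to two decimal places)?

8.95%

Total capital V = 8620 + 663 + 749 + 1142 = 11174.
Equity: weight = 8620/11174 = 0.7714; cost = 10.1%.
Senior notes: weight = 663/11174 = 0.0593; after-tax cost = 5.5% × (1 − 17%) = 4.5650%.
Subordinated notes: weight = 749/11174 = 0.0670; after-tax cost = 4.7% × (1 − 17%) = 3.9010%.
Private placement notes: weight = 1142/11174 = 0.1022; after-tax cost = 7.4% × (1 − 17%) = 6.1420%.
WACC = 0.7714 × 10.1000% + 0.0593 × 4.5650% + 0.0670 × 3.9010% + 0.1022 × 6.1420% = 8.9515%.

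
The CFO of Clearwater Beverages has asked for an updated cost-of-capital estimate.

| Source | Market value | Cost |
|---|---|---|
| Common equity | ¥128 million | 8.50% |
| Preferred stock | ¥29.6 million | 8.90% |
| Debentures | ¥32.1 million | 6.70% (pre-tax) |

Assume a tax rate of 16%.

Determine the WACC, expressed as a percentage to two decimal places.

8.08%

Total capital V = 128 + 29.6 + 32.1 = 189.7.
Equity: weight = 128/189.7 = 0.6747; cost = 8.5%.
Preferred: weight = 29.6/189.7 = 0.1560; cost = 8.9%.
Debentures: weight = 32.1/189.7 = 0.1692; after-tax cost = 6.7% × (1 − 16%) = 5.6280%.
WACC = 0.6747 × 8.5000% + 0.1560 × 8.9000% + 0.1692 × 5.6280% = 8.0764%.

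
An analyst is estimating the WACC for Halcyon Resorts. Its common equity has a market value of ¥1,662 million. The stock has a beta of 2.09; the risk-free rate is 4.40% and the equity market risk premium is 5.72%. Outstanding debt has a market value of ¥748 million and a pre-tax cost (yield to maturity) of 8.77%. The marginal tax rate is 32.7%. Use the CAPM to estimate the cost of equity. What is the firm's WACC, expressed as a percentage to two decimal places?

13.11%

Cost of equity via CAPM: Re = 4.4% + 2.09 × 5.72% = 16.3548%.
Total capital V = 1662 + 748 = 2410.
Equity: weight = 1662/2410 = 0.6896; cost = 16.3548%.
Debt: weight = 748/2410 = 0.3104; after-tax cost = 8.77% × (1 − 32.7%) = 5.9022%.
WACC = 0.6896 × 16.3548% + 0.3104 × 5.9022% = 13.1106%.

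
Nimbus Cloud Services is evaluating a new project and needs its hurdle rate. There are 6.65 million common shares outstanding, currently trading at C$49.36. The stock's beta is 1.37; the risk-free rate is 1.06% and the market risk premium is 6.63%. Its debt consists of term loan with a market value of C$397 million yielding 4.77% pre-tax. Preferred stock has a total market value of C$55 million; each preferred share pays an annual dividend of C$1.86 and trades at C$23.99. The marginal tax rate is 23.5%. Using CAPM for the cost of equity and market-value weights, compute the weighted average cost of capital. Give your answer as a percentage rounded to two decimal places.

Cost of equity via CAPM: Re = 1.06% + 1.37 × 6.63% = 10.1431%.
Cost of preferred: Rp = 1.86 / 23.99 = 7.7532%.
Market value of equity E = 49.36 × 6.65m = 328.244m.
Total capital V = 328.244 + 55 + 397 = 780.244.
Equity: weight = 328.244/780.244 = 0.4207; cost = 10.1431%.
Preferred: weight = 55/780.244 = 0.0705; cost = 7.7532%.
Term loan: weight = 397/780.244 = 0.5088; after-tax cost = 4.77% × (1 − 23.5%) = 3.6490%.
WACC = 0.4207 × 10.1431% + 0.0705 × 7.7532% + 0.5088 × 3.6490% = 6.6704%.

6.67%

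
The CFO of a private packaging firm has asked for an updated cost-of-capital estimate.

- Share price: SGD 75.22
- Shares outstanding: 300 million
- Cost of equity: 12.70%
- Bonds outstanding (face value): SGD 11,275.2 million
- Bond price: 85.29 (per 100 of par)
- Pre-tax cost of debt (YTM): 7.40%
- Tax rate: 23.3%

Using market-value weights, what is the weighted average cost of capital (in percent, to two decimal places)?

Market value of equity E = 75.22 × 300m = 22566m. Market value of debt D = 11275.2m × 85.29/100 = 9616.61808m.
Total capital V = 22566 + 9616.61808 = 32182.61808.
Equity: weight = 22566/32182.61808 = 0.7012; cost = 12.7%.
Bonds outstanding: weight = 9616.61808/32182.61808 = 0.2988; after-tax cost = 7.4% × (1 − 23.3%) = 5.6758%.
WACC = 0.7012 × 12.7000% + 0.2988 × 5.6758% = 10.6011%.

10.60%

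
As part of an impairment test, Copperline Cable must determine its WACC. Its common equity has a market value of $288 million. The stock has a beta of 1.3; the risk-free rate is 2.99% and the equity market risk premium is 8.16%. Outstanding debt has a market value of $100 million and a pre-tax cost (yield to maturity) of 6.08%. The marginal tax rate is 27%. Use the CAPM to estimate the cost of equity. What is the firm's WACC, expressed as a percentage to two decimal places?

11.24%

Cost of equity via CAPM: Re = 2.99% + 1.3 × 8.16% = 13.5980%.
Total capital V = 288 + 100 = 388.
Equity: weight = 288/388 = 0.7423; cost = 13.598%.
Debt: weight = 100/388 = 0.2577; after-tax cost = 6.08% × (1 − 27%) = 4.4384%.
WACC = 0.7423 × 13.5980% + 0.2577 × 4.4384% = 11.2373%.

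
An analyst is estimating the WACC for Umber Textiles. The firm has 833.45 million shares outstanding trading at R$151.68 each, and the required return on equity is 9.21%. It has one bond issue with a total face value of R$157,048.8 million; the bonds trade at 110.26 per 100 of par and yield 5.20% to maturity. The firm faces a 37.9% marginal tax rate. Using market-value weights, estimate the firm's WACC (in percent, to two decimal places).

Market value of equity E = 151.68 × 833.45m = 126417.696m. Market value of debt D = 157048.8m × 110.26/100 = 173162.00688m.
Total capital V = 126417.696 + 173162.00688 = 299579.70288.
Equity: weight = 126417.696/299579.70288 = 0.4220; cost = 9.21%.
Bonds outstanding: weight = 173162.00688/299579.70288 = 0.5780; after-tax cost = 5.2% × (1 − 37.9%) = 3.2292%.
WACC = 0.4220 × 9.2100% + 0.5780 × 3.2292% = 5.7530%.

5.75%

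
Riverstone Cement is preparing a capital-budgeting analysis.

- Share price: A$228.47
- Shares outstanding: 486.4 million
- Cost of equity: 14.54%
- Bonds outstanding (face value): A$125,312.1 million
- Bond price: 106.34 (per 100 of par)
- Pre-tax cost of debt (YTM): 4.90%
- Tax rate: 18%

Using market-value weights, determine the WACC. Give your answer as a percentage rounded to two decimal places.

8.80%

Market value of equity E = 228.47 × 486.4m = 111127.808m. Market value of debt D = 125312.1m × 106.34/100 = 133256.88714m.
Total capital V = 111127.808 + 133256.88714 = 244384.69514.
Equity: weight = 111127.808/244384.69514 = 0.4547; cost = 14.54%.
Bonds outstanding: weight = 133256.88714/244384.69514 = 0.5453; after-tax cost = 4.9% × (1 − 18%) = 4.0180%.
WACC = 0.4547 × 14.5400% + 0.5453 × 4.0180% = 8.8026%.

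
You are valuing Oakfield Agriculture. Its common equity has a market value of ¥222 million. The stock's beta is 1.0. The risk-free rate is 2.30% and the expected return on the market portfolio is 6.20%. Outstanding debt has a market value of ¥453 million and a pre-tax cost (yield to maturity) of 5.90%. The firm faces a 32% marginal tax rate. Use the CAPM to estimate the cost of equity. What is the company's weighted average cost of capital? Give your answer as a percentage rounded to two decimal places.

Market risk premium = 6.2% − 2.3% = 3.9%.
Cost of equity via CAPM: Re = 2.3% + 1.0 × 3.9% = 6.2000%.
Total capital V = 222 + 453 = 675.
Equity: weight = 222/675 = 0.3289; cost = 6.2%.
Debt: weight = 453/675 = 0.6711; after-tax cost = 5.9% × (1 − 32%) = 4.0120%.
WACC = 0.3289 × 6.2000% + 0.6711 × 4.0120% = 4.7316%.

4.73%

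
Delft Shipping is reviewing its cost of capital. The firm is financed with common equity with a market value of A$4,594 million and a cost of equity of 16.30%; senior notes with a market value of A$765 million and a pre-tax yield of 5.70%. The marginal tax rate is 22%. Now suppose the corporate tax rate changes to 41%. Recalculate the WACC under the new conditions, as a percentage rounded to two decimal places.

After the change:
Total capital V = 4594 + 765 = 5359.
Equity: weight = 4594/5359 = 0.8572; cost = 16.3%.
Senior notes: weight = 765/5359 = 0.1428; after-tax cost = 5.7% × (1 − 41%) = 3.3630%.
WACC = 0.8572 × 16.3000% + 0.1428 × 3.3630% = 14.4532%.

14.45%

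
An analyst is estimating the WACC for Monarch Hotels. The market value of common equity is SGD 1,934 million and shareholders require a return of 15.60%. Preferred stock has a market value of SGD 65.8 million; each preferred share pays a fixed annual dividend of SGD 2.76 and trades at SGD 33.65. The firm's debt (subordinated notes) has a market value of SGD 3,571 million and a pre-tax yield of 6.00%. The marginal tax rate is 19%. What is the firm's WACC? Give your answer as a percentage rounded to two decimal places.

Cost of preferred: Rp = 2.76 / 33.65 = 8.2021%.
Total capital V = 1934 + 65.8 + 3571 = 5570.8.
Equity: weight = 1934/5570.8 = 0.3472; cost = 15.6%.
Preferred: weight = 65.8/5570.8 = 0.0118; cost = 8.2021%.
Subordinated notes: weight = 3571/5570.8 = 0.6410; after-tax cost = 6% × (1 − 19%) = 4.8600%.
WACC = 0.3472 × 15.6000% + 0.0118 × 8.2021% + 0.6410 × 4.8600% = 8.6281%.

8.63%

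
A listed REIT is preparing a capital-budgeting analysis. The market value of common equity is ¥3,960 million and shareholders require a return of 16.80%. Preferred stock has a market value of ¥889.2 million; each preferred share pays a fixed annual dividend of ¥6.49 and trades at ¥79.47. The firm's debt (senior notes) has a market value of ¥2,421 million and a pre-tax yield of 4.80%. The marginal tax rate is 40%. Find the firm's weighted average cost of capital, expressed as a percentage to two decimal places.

11.11%

Cost of preferred: Rp = 6.49 / 79.47 = 8.1666%.
Total capital V = 3960 + 889.2 + 2421 = 7270.2.
Equity: weight = 3960/7270.2 = 0.5447; cost = 16.8%.
Preferred: weight = 889.2/7270.2 = 0.1223; cost = 8.1666%.
Senior notes: weight = 2421/7270.2 = 0.3330; after-tax cost = 4.8% × (1 − 40%) = 2.8800%.
WACC = 0.5447 × 16.8000% + 0.1223 × 8.1666% + 0.3330 × 2.8800% = 11.1087%.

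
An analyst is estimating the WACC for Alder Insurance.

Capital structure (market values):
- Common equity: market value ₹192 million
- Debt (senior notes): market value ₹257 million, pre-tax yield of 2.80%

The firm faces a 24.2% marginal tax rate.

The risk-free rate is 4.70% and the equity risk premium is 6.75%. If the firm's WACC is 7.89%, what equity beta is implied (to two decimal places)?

1.62

Total capital V = 192 + 257 = 449.
Equity weight = 192/449 = 0.4276.
Senior notes weight = 257/449 = 0.5724.
Debt contribution = 0.5724 × 2.8% × (1 − 24.2%) = 1.2148%.
Required equity contribution = 7.89% − 1.2148% = 6.6752%  ⇒  Re = 15.6102%.
CAPM: 15.6102% = 4.7% + β × 6.75%  ⇒  β = 1.6163.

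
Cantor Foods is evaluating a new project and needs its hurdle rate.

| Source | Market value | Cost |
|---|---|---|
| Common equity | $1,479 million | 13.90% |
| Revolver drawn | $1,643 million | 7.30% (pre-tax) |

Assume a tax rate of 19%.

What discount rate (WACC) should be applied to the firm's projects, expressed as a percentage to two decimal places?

Total capital V = 1479 + 1643 = 3122.
Equity: weight = 1479/3122 = 0.4737; cost = 13.9%.
Revolver drawn: weight = 1643/3122 = 0.5263; after-tax cost = 7.3% × (1 − 19%) = 5.9130%.
WACC = 0.4737 × 13.9000% + 0.5263 × 5.9130% = 9.6967%.

9.70%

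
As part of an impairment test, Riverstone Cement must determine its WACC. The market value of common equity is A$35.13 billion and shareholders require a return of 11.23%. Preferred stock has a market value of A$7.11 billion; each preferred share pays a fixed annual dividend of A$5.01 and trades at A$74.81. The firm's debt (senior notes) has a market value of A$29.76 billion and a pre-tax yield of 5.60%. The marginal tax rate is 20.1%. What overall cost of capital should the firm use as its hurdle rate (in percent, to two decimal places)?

Cost of preferred: Rp = 5.01 / 74.81 = 6.6970%.
Total capital V = 35.13 + 7.11 + 29.76 = 72.
Equity: weight = 35.13/72 = 0.4879; cost = 11.23%.
Preferred: weight = 7.11/72 = 0.0988; cost = 6.697%.
Senior notes: weight = 29.76/72 = 0.4133; after-tax cost = 5.6% × (1 − 20.1%) = 4.4744%.
WACC = 0.4879 × 11.2300% + 0.0988 × 6.6970% + 0.4133 × 4.4744% = 7.9901%.

7.99%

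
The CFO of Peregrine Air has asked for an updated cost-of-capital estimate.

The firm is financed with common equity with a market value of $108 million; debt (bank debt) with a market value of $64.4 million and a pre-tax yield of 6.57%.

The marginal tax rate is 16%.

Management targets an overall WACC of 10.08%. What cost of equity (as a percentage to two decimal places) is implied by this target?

Total capital V = 108 + 64.4 = 172.4.
Equity weight = 108/172.4 = 0.6265.
Bank debt weight = 64.4/172.4 = 0.3735.
Debt contribution = 0.3735 × 6.57% × (1 − 16%) = 2.0615%.
Required equity contribution = 10.08% − 2.0615% = 8.0185%.
Re = 8.0185% / 0.6265 = 12.7998%.

12.80%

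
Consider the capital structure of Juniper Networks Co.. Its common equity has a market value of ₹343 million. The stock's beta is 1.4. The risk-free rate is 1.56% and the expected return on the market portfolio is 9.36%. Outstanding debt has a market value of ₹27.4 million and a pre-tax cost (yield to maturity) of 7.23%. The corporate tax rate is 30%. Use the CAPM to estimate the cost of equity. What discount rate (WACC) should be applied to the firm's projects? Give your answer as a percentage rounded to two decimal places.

Market risk premium = 9.36% − 1.56% = 7.8%.
Cost of equity via CAPM: Re = 1.56% + 1.4 × 7.8% = 12.4800%.
Total capital V = 343 + 27.4 = 370.4.
Equity: weight = 343/370.4 = 0.9260; cost = 12.48%.
Debt: weight = 27.4/370.4 = 0.0740; after-tax cost = 7.23% × (1 − 30%) = 5.0610%.
WACC = 0.9260 × 12.4800% + 0.0740 × 5.0610% = 11.9312%.

11.93%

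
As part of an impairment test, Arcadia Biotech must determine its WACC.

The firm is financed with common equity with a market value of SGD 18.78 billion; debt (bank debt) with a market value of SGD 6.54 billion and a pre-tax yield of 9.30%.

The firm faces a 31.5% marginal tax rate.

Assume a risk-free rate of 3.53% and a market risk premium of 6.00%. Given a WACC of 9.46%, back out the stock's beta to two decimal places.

1.17

Total capital V = 18.78 + 6.54 = 25.32.
Equity weight = 18.78/25.32 = 0.7417.
Bank debt weight = 6.54/25.32 = 0.2583.
Debt contribution = 0.2583 × 9.3% × (1 − 31.5%) = 1.6455%.
Required equity contribution = 9.46% − 1.6455% = 7.8145%  ⇒  Re = 10.5359%.
CAPM: 10.5359% = 3.53% + β × 6.0%  ⇒  β = 1.1676.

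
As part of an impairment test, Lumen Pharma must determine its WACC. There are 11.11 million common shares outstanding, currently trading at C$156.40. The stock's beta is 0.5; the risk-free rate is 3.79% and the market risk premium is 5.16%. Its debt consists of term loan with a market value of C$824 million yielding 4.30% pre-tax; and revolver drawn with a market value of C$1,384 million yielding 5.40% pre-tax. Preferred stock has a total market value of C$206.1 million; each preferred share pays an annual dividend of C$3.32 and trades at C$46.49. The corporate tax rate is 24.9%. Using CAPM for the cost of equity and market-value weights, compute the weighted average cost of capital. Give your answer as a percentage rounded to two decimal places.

5.01%

Cost of equity via CAPM: Re = 3.79% + 0.5 × 5.16% = 6.3700%.
Cost of preferred: Rp = 3.32 / 46.49 = 7.1413%.
Market value of equity E = 156.4 × 11.11m = 1737.604m.
Total capital V = 1737.604 + 206.1 + 824 + 1384 = 4151.704.
Equity: weight = 1737.604/4151.704 = 0.4185; cost = 6.37%.
Preferred: weight = 206.1/4151.704 = 0.0496; cost = 7.1413%.
Term loan: weight = 824/4151.704 = 0.1985; after-tax cost = 4.3% × (1 − 24.9%) = 3.2293%.
Revolver drawn: weight = 1384/4151.704 = 0.3334; after-tax cost = 5.4% × (1 − 24.9%) = 4.0554%.
WACC = 0.4185 × 6.3700% + 0.0496 × 7.1413% + 0.1985 × 3.2293% + 0.3334 × 4.0554% = 5.0134%.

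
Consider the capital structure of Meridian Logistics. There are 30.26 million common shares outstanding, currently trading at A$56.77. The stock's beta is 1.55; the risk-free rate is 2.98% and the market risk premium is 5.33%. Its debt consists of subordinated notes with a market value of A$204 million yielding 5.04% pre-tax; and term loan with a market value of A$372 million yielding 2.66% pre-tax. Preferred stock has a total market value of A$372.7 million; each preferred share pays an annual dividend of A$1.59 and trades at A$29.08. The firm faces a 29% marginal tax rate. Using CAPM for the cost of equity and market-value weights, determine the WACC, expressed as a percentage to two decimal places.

8.54%

Cost of equity via CAPM: Re = 2.98% + 1.55 × 5.33% = 11.2415%.
Cost of preferred: Rp = 1.59 / 29.08 = 5.4677%.
Market value of equity E = 56.77 × 30.26m = 1717.8602m.
Total capital V = 1717.8602 + 372.7 + 204 + 372 = 2666.5602.
Equity: weight = 1717.8602/2666.5602 = 0.6442; cost = 11.2415%.
Preferred: weight = 372.7/2666.5602 = 0.1398; cost = 5.4677%.
Subordinated notes: weight = 204/2666.5602 = 0.0765; after-tax cost = 5.04% × (1 − 29%) = 3.5784%.
Term loan: weight = 372/2666.5602 = 0.1395; after-tax cost = 2.66% × (1 − 29%) = 1.8886%.
WACC = 0.6442 × 11.2415% + 0.1398 × 5.4677% + 0.0765 × 3.5784% + 0.1395 × 1.8886% = 8.5435%.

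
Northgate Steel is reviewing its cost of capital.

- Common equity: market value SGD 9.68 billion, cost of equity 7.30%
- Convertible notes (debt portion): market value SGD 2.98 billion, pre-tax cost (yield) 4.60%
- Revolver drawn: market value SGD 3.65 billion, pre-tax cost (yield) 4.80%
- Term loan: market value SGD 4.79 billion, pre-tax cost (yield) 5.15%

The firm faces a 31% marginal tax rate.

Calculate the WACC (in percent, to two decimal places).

5.18%

Total capital V = 9.68 + 2.98 + 3.65 + 4.79 = 21.1.
Equity: weight = 9.68/21.1 = 0.4588; cost = 7.3%.
Convertible notes (debt portion): weight = 2.98/21.1 = 0.1412; after-tax cost = 4.6% × (1 − 31%) = 3.1740%.
Revolver drawn: weight = 3.65/21.1 = 0.1730; after-tax cost = 4.8% × (1 − 31%) = 3.3120%.
Term loan: weight = 4.79/21.1 = 0.2270; after-tax cost = 5.15% × (1 − 31%) = 3.5535%.
WACC = 0.4588 × 7.3000% + 0.1412 × 3.1740% + 0.1730 × 3.3120% + 0.2270 × 3.5535% = 5.1769%.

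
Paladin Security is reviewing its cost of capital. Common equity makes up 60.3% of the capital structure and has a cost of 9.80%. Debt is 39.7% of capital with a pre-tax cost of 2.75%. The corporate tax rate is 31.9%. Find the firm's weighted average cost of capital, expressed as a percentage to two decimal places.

After-tax cost of debt = 2.75% × (1 − 31.9%) = 1.8728%.
WACC = 0.603 × 9.8000% + 0.397 × 1.8728% = 6.6529%.

6.65%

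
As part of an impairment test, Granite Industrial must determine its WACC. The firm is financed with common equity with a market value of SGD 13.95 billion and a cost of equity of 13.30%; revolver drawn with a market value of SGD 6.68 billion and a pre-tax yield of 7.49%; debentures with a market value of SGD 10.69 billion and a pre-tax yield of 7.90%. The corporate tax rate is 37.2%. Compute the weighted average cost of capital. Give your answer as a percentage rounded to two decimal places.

Total capital V = 13.95 + 6.68 + 10.69 = 31.32.
Equity: weight = 13.95/31.32 = 0.4454; cost = 13.3%.
Revolver drawn: weight = 6.68/31.32 = 0.2133; after-tax cost = 7.49% × (1 − 37.2%) = 4.7037%.
Debentures: weight = 10.69/31.32 = 0.3413; after-tax cost = 7.9% × (1 − 37.2%) = 4.9612%.
WACC = 0.4454 × 13.3000% + 0.2133 × 4.7037% + 0.3413 × 4.9612% = 8.6204%.

8.62%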